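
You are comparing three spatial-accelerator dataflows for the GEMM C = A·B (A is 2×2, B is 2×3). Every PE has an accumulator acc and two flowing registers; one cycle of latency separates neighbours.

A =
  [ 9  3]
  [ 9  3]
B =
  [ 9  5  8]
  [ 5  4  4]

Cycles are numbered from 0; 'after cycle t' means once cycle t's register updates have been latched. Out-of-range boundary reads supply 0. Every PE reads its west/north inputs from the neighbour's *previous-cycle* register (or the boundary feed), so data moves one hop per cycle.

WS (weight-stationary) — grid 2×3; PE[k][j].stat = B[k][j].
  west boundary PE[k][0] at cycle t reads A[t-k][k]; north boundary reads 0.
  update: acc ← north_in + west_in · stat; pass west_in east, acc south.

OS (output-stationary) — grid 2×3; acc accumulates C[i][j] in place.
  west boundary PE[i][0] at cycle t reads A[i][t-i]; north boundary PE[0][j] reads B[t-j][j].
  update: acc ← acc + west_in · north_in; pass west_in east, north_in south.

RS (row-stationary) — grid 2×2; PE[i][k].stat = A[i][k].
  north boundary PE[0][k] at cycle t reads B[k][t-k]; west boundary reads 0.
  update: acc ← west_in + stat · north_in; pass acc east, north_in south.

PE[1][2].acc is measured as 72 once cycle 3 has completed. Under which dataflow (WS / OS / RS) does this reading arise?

WS (2×3 grid), PE[1][2]:
  c0 r1c2: 0 / 0 / 0
  c1 r1c2: 0 / 0 / 0
  c2 r1c2: 0 / 0 / 0
  c3 r1c2: 84 / 3 / 84
OS (2×3 grid), PE[1][2]:
  c0 r1c2: 0 / 0 / 0
  c1 r1c2: 0 / 0 / 0
  c2 r1c2: 0 / 0 / 0
  c3 r1c2: 72 / 9 / 8
RS (2×2): PE[1][2] does not exist.

dataflow = OS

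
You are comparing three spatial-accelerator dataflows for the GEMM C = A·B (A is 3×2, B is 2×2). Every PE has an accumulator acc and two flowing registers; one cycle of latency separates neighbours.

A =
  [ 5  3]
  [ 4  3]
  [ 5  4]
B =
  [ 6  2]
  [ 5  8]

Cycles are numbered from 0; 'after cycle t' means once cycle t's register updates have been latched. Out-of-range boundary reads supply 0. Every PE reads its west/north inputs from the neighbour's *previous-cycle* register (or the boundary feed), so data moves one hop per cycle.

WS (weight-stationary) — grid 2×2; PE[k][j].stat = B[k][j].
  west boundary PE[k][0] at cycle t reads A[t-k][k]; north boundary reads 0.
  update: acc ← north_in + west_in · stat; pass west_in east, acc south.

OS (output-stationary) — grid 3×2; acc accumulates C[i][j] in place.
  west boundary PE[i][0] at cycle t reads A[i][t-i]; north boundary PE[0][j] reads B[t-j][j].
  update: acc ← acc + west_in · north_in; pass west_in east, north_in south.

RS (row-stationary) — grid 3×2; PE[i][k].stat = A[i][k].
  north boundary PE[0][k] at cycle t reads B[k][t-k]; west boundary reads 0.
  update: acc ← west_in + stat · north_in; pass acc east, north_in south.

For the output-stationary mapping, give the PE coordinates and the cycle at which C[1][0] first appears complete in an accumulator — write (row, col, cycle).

(row, col, cycle) = (1, 0, 2)

Under OS, C[1][0] lands at PE[1][0]:
  @0  [1,0]  acc 0  |  →0  ↓0
  @1  [1,0]  acc 24  |  →4  ↓6
  @2  [1,0]  acc 39  |  →3  ↓5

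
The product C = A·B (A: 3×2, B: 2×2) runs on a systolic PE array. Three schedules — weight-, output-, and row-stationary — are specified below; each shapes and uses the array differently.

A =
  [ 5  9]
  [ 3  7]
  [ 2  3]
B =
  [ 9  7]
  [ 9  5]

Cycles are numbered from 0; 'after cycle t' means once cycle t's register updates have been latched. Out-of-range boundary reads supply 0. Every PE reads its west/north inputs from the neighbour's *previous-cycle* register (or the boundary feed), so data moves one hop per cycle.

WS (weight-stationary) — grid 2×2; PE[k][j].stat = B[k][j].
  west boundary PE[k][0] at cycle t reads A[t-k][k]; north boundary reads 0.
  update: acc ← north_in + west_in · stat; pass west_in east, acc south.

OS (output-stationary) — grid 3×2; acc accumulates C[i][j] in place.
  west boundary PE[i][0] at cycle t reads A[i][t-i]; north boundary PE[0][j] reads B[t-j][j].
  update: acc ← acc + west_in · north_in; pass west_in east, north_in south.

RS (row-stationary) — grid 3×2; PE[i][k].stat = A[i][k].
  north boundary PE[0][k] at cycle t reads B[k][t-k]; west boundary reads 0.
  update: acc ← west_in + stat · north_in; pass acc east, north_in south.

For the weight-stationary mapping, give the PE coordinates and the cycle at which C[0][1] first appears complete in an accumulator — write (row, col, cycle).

WS — PE[1][1] is where C[0][1] collects:
  cycle 0: PE[1][1] → acc 0, east 0, south 0
  cycle 1: PE[1][1] → acc 0, east 0, south 0
  cycle 2: PE[1][1] → acc 80, east 9, south 80

(row, col, cycle) = (1, 1, 2)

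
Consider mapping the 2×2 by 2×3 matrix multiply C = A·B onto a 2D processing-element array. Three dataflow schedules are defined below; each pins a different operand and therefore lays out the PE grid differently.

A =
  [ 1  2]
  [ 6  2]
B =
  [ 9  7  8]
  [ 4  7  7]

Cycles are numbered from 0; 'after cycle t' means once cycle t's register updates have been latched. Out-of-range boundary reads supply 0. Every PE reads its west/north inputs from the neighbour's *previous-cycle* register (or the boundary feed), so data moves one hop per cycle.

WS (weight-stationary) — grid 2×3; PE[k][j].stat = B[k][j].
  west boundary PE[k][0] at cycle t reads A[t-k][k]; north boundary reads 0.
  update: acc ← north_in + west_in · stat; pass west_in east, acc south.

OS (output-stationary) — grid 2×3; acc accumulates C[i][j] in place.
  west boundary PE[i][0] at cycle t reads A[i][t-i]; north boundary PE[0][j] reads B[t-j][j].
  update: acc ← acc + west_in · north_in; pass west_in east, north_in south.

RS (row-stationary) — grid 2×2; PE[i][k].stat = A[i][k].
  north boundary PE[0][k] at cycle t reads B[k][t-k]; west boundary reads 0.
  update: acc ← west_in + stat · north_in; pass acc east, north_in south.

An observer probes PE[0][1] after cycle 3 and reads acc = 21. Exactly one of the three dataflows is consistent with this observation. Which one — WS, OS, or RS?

WS [2×3] PE[0][1] across cycles:
  c0 r0c1: 0 / 0 / 0
  c1 r0c1: 7 / 1 / 7
  c2 r0c1: 42 / 6 / 42
  c3 r0c1: 0 / 0 / 0
OS [2×3] PE[0][1] across cycles:
  c0 r0c1: 0 / 0 / 0
  c1 r0c1: 7 / 1 / 7
  c2 r0c1: 21 / 2 / 7
  c3 r0c1: 21 / 0 / 0
RS [2×2] PE[0][1] across cycles:
  c0 r0c1: 0 / 0 / 0
  c1 r0c1: 17 / 17 / 4
  c2 r0c1: 21 / 21 / 7
  c3 r0c1: 22 / 22 / 7

dataflow = OS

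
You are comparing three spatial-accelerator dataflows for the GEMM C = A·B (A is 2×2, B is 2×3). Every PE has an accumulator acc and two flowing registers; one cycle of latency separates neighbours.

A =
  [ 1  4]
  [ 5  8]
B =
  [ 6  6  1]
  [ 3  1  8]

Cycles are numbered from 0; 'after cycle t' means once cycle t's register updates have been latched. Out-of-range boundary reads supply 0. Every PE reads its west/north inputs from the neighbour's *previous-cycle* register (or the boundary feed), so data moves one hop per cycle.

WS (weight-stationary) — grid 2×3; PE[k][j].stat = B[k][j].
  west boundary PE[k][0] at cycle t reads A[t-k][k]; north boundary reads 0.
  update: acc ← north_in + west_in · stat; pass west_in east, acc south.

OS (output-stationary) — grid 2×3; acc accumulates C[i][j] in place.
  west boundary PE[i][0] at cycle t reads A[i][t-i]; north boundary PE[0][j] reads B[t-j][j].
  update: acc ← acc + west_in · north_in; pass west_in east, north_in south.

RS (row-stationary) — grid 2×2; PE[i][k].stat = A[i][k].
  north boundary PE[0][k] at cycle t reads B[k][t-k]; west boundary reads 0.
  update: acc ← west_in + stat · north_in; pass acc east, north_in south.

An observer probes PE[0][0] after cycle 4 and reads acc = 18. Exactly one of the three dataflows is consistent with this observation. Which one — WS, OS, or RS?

dataflow = OS

WS [2×3] PE[0][0] across cycles:
  after 0 — PE[0][0] acc=6, pass-E 1, pass-S 6
  after 1 — PE[0][0] acc=30, pass-E 5, pass-S 30
  after 2 — PE[0][0] acc=0, pass-E 0, pass-S 0
  after 3 — PE[0][0] acc=0, pass-E 0, pass-S 0
  after 4 — PE[0][0] acc=0, pass-E 0, pass-S 0
OS [2×3] PE[0][0] across cycles:
  after 0 — PE[0][0] acc=6, pass-E 1, pass-S 6
  after 1 — PE[0][0] acc=18, pass-E 4, pass-S 3
  after 2 — PE[0][0] acc=18, pass-E 0, pass-S 0
  after 3 — PE[0][0] acc=18, pass-E 0, pass-S 0
  after 4 — PE[0][0] acc=18, pass-E 0, pass-S 0
RS [2×2] PE[0][0] across cycles:
  after 0 — PE[0][0] acc=6, pass-E 6, pass-S 6
  after 1 — PE[0][0] acc=6, pass-E 6, pass-S 6
  after 2 — PE[0][0] acc=1, pass-E 1, pass-S 1
  after 3 — PE[0][0] acc=0, pass-E 0, pass-S 0
  after 4 — PE[0][0] acc=0, pass-E 0, pass-S 0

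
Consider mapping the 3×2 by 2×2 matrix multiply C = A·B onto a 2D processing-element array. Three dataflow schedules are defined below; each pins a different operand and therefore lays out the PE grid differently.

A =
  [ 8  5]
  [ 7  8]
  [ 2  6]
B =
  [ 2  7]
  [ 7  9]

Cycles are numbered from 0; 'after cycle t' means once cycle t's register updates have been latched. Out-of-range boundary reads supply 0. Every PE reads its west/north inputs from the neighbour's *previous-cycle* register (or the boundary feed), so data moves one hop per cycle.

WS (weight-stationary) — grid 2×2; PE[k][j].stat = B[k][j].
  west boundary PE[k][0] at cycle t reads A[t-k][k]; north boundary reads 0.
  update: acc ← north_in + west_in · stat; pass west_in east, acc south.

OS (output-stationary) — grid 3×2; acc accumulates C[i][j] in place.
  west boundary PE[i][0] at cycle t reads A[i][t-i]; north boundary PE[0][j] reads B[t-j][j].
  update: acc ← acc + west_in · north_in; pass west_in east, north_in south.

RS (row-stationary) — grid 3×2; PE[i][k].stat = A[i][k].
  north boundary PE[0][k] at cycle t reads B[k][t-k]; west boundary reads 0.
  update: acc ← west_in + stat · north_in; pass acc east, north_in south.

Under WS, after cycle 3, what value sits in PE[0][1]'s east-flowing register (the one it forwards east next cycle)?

register = 2

WS 2×2: PE[0][1] cycle-by-cycle (with neighbour feeds):
  after 0 — PE[0][0] acc=16, pass-E 8, pass-S 16
  after 0 — PE[0][1] acc=0, pass-E 0, pass-S 0
  after 1 — PE[0][0] acc=14, pass-E 7, pass-S 14
  after 1 — PE[0][1] acc=56, pass-E 8, pass-S 56
  after 2 — PE[0][0] acc=4, pass-E 2, pass-S 4
  after 2 — PE[0][1] acc=49, pass-E 7, pass-S 49
  after 3 — PE[0][0] acc=0, pass-E 0, pass-S 0
  after 3 — PE[0][1] acc=14, pass-E 2, pass-S 14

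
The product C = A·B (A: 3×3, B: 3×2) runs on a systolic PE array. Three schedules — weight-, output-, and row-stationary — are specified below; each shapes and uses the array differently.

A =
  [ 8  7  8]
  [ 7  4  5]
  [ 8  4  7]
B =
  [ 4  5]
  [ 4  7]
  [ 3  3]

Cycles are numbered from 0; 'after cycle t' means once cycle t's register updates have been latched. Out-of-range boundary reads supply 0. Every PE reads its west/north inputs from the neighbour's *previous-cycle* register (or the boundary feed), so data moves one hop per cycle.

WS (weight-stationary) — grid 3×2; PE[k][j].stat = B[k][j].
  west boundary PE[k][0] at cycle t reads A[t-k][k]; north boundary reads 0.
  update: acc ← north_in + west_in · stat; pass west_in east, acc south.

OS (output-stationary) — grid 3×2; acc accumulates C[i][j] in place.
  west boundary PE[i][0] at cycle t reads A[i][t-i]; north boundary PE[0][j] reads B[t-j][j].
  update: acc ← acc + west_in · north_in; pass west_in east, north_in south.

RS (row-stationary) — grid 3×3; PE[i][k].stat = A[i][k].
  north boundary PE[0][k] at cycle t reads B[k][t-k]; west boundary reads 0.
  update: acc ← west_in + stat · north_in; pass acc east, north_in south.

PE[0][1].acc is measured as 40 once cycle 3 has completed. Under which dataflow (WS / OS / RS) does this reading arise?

dataflow = WS

— WS: 3×2; PE[0][1] trace:
  [0] (0,1) acc=0 (h:0 v:0)
  [1] (0,1) acc=40 (h:8 v:40)
  [2] (0,1) acc=35 (h:7 v:35)
  [3] (0,1) acc=40 (h:8 v:40)
— OS: 3×2; PE[0][1] trace:
  [0] (0,1) acc=0 (h:0 v:0)
  [1] (0,1) acc=40 (h:8 v:5)
  [2] (0,1) acc=89 (h:7 v:7)
  [3] (0,1) acc=113 (h:8 v:3)
— RS: 3×3; PE[0][1] trace:
  [0] (0,1) acc=0 (h:0 v:0)
  [1] (0,1) acc=60 (h:60 v:4)
  [2] (0,1) acc=89 (h:89 v:7)
  [3] (0,1) acc=0 (h:0 v:0)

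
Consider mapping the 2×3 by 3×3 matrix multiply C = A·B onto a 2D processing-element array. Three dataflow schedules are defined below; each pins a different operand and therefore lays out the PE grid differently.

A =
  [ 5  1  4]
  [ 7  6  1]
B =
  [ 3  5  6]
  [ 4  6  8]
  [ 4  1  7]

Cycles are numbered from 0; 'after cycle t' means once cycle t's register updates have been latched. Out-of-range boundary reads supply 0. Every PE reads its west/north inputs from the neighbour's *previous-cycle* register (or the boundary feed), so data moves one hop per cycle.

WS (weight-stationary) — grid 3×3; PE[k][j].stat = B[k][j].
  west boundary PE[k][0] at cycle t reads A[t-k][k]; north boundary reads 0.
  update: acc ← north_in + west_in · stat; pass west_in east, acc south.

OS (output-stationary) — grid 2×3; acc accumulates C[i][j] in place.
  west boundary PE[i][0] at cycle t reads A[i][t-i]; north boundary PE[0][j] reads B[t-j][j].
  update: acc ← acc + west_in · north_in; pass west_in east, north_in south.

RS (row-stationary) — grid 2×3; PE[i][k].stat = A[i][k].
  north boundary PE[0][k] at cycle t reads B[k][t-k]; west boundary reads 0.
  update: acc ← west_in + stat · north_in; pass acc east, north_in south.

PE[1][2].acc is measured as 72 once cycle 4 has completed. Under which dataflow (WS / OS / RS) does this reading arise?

dataflow = RS

— WS: 3×3; PE[1][2] trace:
  c0 r1c2: 0 / 0 / 0
  c1 r1c2: 0 / 0 / 0
  c2 r1c2: 0 / 0 / 0
  c3 r1c2: 38 / 1 / 38
  c4 r1c2: 90 / 6 / 90
— OS: 2×3; PE[1][2] trace:
  c0 r1c2: 0 / 0 / 0
  c1 r1c2: 0 / 0 / 0
  c2 r1c2: 0 / 0 / 0
  c3 r1c2: 42 / 7 / 6
  c4 r1c2: 90 / 6 / 8
— RS: 2×3; PE[1][2] trace:
  c0 r1c2: 0 / 0 / 0
  c1 r1c2: 0 / 0 / 0
  c2 r1c2: 0 / 0 / 0
  c3 r1c2: 49 / 49 / 4
  c4 r1c2: 72 / 72 / 1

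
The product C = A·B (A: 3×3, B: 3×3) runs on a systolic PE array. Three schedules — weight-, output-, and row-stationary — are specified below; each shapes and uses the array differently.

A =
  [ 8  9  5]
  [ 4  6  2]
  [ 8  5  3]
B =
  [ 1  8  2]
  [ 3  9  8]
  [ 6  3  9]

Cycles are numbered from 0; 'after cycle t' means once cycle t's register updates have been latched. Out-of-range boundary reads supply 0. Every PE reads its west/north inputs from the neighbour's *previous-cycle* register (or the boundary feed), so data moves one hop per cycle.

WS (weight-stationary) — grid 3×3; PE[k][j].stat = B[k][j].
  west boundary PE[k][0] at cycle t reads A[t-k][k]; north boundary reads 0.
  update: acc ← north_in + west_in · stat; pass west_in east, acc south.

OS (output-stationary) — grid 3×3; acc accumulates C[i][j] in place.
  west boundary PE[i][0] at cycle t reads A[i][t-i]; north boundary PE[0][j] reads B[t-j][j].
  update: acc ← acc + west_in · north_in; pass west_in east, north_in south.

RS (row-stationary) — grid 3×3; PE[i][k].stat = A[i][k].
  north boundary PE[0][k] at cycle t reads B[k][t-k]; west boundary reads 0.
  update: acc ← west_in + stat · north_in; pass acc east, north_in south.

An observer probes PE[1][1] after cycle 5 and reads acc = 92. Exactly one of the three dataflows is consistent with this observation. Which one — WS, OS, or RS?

WS (3×3 grid), PE[1][1]:
  0: (1,1).acc=0  regs=<0,0>
  1: (1,1).acc=0  regs=<0,0>
  2: (1,1).acc=145  regs=<9,145>
  3: (1,1).acc=86  regs=<6,86>
  4: (1,1).acc=109  regs=<5,109>
  5: (1,1).acc=0  regs=<0,0>
OS (3×3 grid), PE[1][1]:
  0: (1,1).acc=0  regs=<0,0>
  1: (1,1).acc=0  regs=<0,0>
  2: (1,1).acc=32  regs=<4,8>
  3: (1,1).acc=86  regs=<6,9>
  4: (1,1).acc=92  regs=<2,3>
  5: (1,1).acc=92  regs=<0,0>
RS (3×3 grid), PE[1][1]:
  0: (1,1).acc=0  regs=<0,0>
  1: (1,1).acc=0  regs=<0,0>
  2: (1,1).acc=22  regs=<22,3>
  3: (1,1).acc=86  regs=<86,9>
  4: (1,1).acc=56  regs=<56,8>
  5: (1,1).acc=0  regs=<0,0>

dataflow = OS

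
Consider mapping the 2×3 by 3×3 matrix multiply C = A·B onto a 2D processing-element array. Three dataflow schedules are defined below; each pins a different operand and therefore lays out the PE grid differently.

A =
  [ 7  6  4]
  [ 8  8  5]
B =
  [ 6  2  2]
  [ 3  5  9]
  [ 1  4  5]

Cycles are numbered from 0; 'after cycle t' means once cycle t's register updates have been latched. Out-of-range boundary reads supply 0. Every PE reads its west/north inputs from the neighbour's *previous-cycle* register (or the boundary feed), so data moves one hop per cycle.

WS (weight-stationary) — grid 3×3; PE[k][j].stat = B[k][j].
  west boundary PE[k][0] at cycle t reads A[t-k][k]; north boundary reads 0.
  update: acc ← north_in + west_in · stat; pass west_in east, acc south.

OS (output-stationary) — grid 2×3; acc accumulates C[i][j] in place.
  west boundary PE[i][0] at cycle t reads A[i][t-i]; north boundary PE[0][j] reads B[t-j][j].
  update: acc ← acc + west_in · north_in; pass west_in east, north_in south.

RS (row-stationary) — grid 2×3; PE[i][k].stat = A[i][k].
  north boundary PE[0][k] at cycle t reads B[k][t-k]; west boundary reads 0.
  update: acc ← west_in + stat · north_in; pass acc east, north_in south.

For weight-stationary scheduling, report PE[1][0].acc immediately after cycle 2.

PE[1][0].acc = 72

WS (3×3). Following PE[1][0] plus its west/north inputs:
  @0  [0,0]  acc 42  |  →7  ↓42
  @0  [1,0]  acc 0  |  →0  ↓0
  @1  [0,0]  acc 48  |  →8  ↓48
  @1  [1,0]  acc 60  |  →6  ↓60
  @2  [0,0]  acc 0  |  →0  ↓0
  @2  [1,0]  acc 72  |  →8  ↓72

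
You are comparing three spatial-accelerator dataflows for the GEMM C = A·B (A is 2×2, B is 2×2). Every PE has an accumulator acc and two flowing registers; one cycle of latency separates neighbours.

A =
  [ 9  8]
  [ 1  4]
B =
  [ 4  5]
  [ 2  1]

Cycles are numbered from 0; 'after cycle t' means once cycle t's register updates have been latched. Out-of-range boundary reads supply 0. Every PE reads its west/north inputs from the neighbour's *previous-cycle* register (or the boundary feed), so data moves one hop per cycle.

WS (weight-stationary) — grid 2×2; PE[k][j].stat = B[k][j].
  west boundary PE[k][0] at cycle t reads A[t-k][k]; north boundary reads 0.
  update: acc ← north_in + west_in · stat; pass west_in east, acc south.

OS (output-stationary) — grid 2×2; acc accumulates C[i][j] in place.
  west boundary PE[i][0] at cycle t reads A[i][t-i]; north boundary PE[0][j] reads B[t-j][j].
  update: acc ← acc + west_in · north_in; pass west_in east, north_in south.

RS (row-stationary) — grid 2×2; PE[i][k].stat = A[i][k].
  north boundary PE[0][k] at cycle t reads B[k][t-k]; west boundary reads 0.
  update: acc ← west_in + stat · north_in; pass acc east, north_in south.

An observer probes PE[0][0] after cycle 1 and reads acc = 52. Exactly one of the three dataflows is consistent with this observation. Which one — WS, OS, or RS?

WS (2×2 grid), PE[0][0]:
  @0  [0,0]  acc 36  |  →9  ↓36
  @1  [0,0]  acc 4  |  →1  ↓4
OS (2×2 grid), PE[0][0]:
  @0  [0,0]  acc 36  |  →9  ↓4
  @1  [0,0]  acc 52  |  →8  ↓2
RS (2×2 grid), PE[0][0]:
  @0  [0,0]  acc 36  |  →36  ↓4
  @1  [0,0]  acc 45  |  →45  ↓5

dataflow = OS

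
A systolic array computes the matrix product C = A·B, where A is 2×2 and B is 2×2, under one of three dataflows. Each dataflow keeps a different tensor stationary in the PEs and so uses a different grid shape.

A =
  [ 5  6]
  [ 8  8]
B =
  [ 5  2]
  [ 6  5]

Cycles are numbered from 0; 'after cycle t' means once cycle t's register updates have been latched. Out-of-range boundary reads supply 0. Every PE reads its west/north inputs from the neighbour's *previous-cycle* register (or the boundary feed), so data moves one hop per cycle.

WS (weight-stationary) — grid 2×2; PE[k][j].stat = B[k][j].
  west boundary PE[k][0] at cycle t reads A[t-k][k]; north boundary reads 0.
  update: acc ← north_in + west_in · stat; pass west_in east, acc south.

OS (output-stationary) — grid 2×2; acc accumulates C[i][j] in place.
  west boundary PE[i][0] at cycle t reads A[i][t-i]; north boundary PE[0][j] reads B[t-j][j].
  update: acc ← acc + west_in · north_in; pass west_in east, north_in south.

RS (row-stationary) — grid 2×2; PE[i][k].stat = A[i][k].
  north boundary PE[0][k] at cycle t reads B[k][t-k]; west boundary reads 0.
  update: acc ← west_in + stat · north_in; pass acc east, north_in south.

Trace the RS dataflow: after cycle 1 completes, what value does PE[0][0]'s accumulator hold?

RS on a 2×2 grid — tracing PE[0][0] and its feeders:
  [0] (0,0) acc=25 (h:25 v:5)
  [1] (0,0) acc=10 (h:10 v:2)

PE[0][0].acc = 10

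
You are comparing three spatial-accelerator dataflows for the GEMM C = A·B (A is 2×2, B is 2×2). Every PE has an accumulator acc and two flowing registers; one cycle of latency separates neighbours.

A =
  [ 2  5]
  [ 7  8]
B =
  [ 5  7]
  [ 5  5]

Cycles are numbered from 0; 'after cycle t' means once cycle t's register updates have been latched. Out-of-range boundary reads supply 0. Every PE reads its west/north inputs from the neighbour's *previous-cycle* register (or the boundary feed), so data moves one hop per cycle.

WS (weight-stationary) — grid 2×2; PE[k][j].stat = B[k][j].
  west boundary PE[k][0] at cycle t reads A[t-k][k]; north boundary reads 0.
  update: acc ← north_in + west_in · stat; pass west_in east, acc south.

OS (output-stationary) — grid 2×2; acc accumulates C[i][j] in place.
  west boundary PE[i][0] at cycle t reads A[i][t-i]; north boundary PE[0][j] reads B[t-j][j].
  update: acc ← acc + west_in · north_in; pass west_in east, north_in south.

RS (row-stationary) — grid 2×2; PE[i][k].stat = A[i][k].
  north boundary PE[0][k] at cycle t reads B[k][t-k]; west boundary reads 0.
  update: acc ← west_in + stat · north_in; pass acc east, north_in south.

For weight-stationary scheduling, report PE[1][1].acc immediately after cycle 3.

Tracing WS — 2×2 array, target PE[1][1]:
  cycle 0: PE[0][1] → acc 0, east 0, south 0
  cycle 0: PE[1][0] → acc 0, east 0, south 0
  cycle 0: PE[1][1] → acc 0, east 0, south 0
  cycle 1: PE[0][1] → acc 14, east 2, south 14
  cycle 1: PE[1][0] → acc 35, east 5, south 35
  cycle 1: PE[1][1] → acc 0, east 0, south 0
  cycle 2: PE[0][1] → acc 49, east 7, south 49
  cycle 2: PE[1][0] → acc 75, east 8, south 75
  cycle 2: PE[1][1] → acc 39, east 5, south 39
  cycle 3: PE[0][1] → acc 0, east 0, south 0
  cycle 3: PE[1][0] → acc 0, east 0, south 0
  cycle 3: PE[1][1] → acc 89, east 8, south 89

PE[1][1].acc = 89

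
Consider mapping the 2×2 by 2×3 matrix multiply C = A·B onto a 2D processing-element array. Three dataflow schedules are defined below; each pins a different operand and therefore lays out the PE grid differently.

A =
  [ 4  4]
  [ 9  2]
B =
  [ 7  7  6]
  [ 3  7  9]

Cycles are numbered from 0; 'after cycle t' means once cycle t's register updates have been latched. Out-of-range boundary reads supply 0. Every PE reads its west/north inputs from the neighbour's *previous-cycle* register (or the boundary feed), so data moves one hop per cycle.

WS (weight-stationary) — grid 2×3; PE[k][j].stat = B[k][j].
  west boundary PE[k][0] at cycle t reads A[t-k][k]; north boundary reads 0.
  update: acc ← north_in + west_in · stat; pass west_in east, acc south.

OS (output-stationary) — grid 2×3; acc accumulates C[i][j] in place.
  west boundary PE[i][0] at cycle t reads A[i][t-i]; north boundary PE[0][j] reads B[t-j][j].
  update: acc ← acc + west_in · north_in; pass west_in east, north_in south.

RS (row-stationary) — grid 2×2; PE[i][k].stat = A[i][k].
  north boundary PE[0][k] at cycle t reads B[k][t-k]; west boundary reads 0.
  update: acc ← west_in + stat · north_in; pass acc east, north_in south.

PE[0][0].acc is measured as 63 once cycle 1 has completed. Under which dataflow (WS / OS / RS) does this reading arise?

— WS: 2×3; PE[0][0] trace:
  [0] (0,0) acc=28 (h:4 v:28)
  [1] (0,0) acc=63 (h:9 v:63)
— OS: 2×3; PE[0][0] trace:
  [0] (0,0) acc=28 (h:4 v:7)
  [1] (0,0) acc=40 (h:4 v:3)
— RS: 2×2; PE[0][0] trace:
  [0] (0,0) acc=28 (h:28 v:7)
  [1] (0,0) acc=28 (h:28 v:7)

dataflow = WS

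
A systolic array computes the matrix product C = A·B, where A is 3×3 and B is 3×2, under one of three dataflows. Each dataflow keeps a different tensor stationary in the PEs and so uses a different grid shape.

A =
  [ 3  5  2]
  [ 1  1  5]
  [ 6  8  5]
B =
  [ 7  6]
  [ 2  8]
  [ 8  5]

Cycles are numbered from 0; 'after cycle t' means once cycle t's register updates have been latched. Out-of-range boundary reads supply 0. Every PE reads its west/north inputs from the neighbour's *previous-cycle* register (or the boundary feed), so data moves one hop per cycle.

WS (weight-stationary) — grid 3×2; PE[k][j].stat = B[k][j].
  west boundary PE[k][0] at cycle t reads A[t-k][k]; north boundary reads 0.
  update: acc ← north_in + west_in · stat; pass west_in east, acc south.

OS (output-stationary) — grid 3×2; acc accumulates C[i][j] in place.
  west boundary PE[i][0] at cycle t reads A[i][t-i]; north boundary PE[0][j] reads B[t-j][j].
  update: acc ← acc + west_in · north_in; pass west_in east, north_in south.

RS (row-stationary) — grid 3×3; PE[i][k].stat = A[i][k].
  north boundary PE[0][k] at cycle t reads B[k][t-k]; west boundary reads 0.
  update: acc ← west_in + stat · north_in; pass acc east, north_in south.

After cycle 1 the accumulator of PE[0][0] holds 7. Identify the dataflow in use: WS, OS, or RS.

dataflow = WS

WS [3×2] PE[0][0] across cycles:
  cycle 0: PE[0][0] → acc 21, east 3, south 21
  cycle 1: PE[0][0] → acc 7, east 1, south 7
OS [3×2] PE[0][0] across cycles:
  cycle 0: PE[0][0] → acc 21, east 3, south 7
  cycle 1: PE[0][0] → acc 31, east 5, south 2
RS [3×3] PE[0][0] across cycles:
  cycle 0: PE[0][0] → acc 21, east 21, south 7
  cycle 1: PE[0][0] → acc 18, east 18, south 6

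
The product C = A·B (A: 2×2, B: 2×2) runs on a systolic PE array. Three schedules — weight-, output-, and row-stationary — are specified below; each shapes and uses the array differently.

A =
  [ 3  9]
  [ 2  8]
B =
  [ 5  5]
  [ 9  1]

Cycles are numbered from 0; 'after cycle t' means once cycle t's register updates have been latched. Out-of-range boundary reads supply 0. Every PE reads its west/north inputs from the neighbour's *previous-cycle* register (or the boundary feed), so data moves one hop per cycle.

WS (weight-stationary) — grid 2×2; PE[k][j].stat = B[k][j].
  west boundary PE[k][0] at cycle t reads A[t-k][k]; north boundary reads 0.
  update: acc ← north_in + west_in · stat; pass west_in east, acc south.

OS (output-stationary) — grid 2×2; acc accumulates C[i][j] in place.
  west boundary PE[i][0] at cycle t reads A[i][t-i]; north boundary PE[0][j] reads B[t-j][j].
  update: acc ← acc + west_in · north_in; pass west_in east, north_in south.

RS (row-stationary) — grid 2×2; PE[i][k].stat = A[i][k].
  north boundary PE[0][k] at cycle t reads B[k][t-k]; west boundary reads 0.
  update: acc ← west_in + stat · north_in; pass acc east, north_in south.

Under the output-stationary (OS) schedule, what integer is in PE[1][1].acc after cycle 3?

OS (2×2). Following PE[1][1] plus its west/north inputs:
  c0 r0c1: 0 / 0 / 0
  c0 r1c0: 0 / 0 / 0
  c0 r1c1: 0 / 0 / 0
  c1 r0c1: 15 / 3 / 5
  c1 r1c0: 10 / 2 / 5
  c1 r1c1: 0 / 0 / 0
  c2 r0c1: 24 / 9 / 1
  c2 r1c0: 82 / 8 / 9
  c2 r1c1: 10 / 2 / 5
  c3 r0c1: 24 / 0 / 0
  c3 r1c0: 82 / 0 / 0
  c3 r1c1: 18 / 8 / 1

PE[1][1].acc = 18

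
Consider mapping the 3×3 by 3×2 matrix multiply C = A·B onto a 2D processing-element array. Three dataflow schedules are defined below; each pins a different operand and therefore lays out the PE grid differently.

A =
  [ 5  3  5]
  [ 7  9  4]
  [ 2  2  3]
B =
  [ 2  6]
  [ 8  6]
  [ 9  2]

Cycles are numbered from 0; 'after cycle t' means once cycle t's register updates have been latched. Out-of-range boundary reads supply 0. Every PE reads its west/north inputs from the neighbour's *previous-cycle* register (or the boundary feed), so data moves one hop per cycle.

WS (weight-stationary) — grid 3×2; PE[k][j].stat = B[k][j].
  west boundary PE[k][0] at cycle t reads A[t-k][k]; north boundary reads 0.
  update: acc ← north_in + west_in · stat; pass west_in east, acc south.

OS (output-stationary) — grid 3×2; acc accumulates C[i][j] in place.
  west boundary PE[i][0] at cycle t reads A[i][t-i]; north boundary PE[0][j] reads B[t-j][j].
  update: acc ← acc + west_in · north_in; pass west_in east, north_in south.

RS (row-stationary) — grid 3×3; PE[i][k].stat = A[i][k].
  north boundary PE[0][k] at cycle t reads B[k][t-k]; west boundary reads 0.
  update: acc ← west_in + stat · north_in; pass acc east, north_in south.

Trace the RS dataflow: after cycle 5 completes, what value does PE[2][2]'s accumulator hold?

RS 3×3: PE[2][2] cycle-by-cycle (with neighbour feeds):
  c0 r1c2: 0 / 0 / 0
  c0 r2c1: 0 / 0 / 0
  c0 r2c2: 0 / 0 / 0
  c1 r1c2: 0 / 0 / 0
  c1 r2c1: 0 / 0 / 0
  c1 r2c2: 0 / 0 / 0
  c2 r1c2: 0 / 0 / 0
  c2 r2c1: 0 / 0 / 0
  c2 r2c2: 0 / 0 / 0
  c3 r1c2: 122 / 122 / 9
  c3 r2c1: 20 / 20 / 8
  c3 r2c2: 0 / 0 / 0
  c4 r1c2: 104 / 104 / 2
  c4 r2c1: 24 / 24 / 6
  c4 r2c2: 47 / 47 / 9
  c5 r1c2: 0 / 0 / 0
  c5 r2c1: 0 / 0 / 0
  c5 r2c2: 30 / 30 / 2

PE[2][2].acc = 30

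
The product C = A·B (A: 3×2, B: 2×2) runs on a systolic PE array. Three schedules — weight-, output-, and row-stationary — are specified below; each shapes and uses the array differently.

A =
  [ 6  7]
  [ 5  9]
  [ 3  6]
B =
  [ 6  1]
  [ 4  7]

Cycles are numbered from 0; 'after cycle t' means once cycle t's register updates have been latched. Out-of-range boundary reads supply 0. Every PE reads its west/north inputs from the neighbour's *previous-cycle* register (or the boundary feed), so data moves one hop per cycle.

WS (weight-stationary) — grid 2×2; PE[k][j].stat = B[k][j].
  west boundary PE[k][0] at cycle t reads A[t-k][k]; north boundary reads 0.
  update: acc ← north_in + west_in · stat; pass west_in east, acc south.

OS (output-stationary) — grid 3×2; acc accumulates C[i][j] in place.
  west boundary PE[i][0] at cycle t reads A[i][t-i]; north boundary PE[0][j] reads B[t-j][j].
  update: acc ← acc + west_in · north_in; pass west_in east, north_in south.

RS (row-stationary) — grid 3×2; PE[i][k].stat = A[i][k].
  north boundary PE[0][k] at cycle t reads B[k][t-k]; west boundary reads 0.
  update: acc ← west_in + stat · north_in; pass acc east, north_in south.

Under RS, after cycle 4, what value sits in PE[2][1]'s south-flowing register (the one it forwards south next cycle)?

RS on a 3×2 grid — tracing PE[2][1] and its feeders:
  [0] (1,1) acc=0 (h:0 v:0)
  [0] (2,0) acc=0 (h:0 v:0)
  [0] (2,1) acc=0 (h:0 v:0)
  [1] (1,1) acc=0 (h:0 v:0)
  [1] (2,0) acc=0 (h:0 v:0)
  [1] (2,1) acc=0 (h:0 v:0)
  [2] (1,1) acc=66 (h:66 v:4)
  [2] (2,0) acc=18 (h:18 v:6)
  [2] (2,1) acc=0 (h:0 v:0)
  [3] (1,1) acc=68 (h:68 v:7)
  [3] (2,0) acc=3 (h:3 v:1)
  [3] (2,1) acc=42 (h:42 v:4)
  [4] (1,1) acc=0 (h:0 v:0)
  [4] (2,0) acc=0 (h:0 v:0)
  [4] (2,1) acc=45 (h:45 v:7)

register = 7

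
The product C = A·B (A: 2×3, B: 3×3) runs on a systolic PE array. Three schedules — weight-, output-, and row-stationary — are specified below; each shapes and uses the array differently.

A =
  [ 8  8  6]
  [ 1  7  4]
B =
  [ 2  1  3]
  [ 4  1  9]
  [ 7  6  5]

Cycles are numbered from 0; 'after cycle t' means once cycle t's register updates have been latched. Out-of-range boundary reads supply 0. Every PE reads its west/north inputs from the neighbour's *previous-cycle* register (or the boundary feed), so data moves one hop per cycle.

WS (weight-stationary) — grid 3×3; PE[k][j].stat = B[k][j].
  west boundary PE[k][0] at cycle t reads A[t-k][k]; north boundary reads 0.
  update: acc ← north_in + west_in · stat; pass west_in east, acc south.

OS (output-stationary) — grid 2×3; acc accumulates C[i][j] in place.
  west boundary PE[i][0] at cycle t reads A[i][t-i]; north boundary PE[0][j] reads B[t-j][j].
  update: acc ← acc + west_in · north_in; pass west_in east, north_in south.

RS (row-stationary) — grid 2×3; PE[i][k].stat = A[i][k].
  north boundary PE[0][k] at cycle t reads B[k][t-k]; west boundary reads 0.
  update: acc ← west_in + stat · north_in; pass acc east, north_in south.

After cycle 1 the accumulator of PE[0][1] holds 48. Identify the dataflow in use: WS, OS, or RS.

dataflow = RS

WS [3×3] PE[0][1] across cycles:
  [0] (0,1) acc=0 (h:0 v:0)
  [1] (0,1) acc=8 (h:8 v:8)
OS [2×3] PE[0][1] across cycles:
  [0] (0,1) acc=0 (h:0 v:0)
  [1] (0,1) acc=8 (h:8 v:1)
RS [2×3] PE[0][1] across cycles:
  [0] (0,1) acc=0 (h:0 v:0)
  [1] (0,1) acc=48 (h:48 v:4)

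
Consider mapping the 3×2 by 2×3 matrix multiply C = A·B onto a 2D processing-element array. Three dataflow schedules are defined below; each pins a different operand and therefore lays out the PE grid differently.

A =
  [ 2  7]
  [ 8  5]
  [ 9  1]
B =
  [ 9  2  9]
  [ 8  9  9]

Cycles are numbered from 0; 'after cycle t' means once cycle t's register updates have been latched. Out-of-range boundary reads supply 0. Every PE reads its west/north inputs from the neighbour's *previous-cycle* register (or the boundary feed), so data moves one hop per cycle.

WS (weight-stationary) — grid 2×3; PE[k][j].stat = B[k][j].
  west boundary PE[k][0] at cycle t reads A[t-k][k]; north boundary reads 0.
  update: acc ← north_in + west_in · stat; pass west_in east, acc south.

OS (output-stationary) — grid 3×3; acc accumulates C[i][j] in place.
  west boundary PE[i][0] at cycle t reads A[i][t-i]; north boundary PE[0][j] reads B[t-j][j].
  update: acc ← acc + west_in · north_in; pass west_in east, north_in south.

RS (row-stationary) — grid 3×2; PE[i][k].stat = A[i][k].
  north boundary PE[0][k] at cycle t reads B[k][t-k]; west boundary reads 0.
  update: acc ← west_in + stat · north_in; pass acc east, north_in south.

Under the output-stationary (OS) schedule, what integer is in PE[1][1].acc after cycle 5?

PE[1][1].acc = 61

Tracing OS — 3×3 array, target PE[1][1]:
  after 0 — PE[0][1] acc=0, pass-E 0, pass-S 0
  after 0 — PE[1][0] acc=0, pass-E 0, pass-S 0
  after 0 — PE[1][1] acc=0, pass-E 0, pass-S 0
  after 1 — PE[0][1] acc=4, pass-E 2, pass-S 2
  after 1 — PE[1][0] acc=72, pass-E 8, pass-S 9
  after 1 — PE[1][1] acc=0, pass-E 0, pass-S 0
  after 2 — PE[0][1] acc=67, pass-E 7, pass-S 9
  after 2 — PE[1][0] acc=112, pass-E 5, pass-S 8
  after 2 — PE[1][1] acc=16, pass-E 8, pass-S 2
  after 3 — PE[0][1] acc=67, pass-E 0, pass-S 0
  after 3 — PE[1][0] acc=112, pass-E 0, pass-S 0
  after 3 — PE[1][1] acc=61, pass-E 5, pass-S 9
  after 4 — PE[0][1] acc=67, pass-E 0, pass-S 0
  after 4 — PE[1][0] acc=112, pass-E 0, pass-S 0
  after 4 — PE[1][1] acc=61, pass-E 0, pass-S 0
  after 5 — PE[0][1] acc=67, pass-E 0, pass-S 0
  after 5 — PE[1][0] acc=112, pass-E 0, pass-S 0
  after 5 — PE[1][1] acc=61, pass-E 0, pass-S 0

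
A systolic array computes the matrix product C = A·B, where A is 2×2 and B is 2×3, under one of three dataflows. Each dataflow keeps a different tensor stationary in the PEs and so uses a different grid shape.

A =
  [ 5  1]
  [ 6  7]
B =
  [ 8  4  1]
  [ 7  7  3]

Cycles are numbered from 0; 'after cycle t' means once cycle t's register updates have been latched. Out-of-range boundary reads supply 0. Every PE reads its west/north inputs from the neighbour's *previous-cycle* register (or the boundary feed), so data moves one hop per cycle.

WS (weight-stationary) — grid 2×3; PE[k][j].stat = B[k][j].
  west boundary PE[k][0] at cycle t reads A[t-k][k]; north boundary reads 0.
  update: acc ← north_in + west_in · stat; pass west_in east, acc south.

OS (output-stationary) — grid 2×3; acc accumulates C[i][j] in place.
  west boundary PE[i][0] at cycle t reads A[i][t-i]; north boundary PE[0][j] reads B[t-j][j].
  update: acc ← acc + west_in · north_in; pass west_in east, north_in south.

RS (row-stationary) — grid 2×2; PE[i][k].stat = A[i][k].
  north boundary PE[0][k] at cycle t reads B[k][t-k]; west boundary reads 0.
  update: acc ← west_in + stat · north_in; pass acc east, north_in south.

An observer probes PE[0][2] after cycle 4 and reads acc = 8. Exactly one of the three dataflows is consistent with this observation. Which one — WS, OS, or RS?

Under WS (2×3), PE[0][2]:
  @0  [0,2]  acc 0  |  →0  ↓0
  @1  [0,2]  acc 0  |  →0  ↓0
  @2  [0,2]  acc 5  |  →5  ↓5
  @3  [0,2]  acc 6  |  →6  ↓6
  @4  [0,2]  acc 0  |  →0  ↓0
Under OS (2×3), PE[0][2]:
  @0  [0,2]  acc 0  |  →0  ↓0
  @1  [0,2]  acc 0  |  →0  ↓0
  @2  [0,2]  acc 5  |  →5  ↓1
  @3  [0,2]  acc 8  |  →1  ↓3
  @4  [0,2]  acc 8  |  →0  ↓0
— RS: 2×2 array has no PE[0][2].

dataflow = OS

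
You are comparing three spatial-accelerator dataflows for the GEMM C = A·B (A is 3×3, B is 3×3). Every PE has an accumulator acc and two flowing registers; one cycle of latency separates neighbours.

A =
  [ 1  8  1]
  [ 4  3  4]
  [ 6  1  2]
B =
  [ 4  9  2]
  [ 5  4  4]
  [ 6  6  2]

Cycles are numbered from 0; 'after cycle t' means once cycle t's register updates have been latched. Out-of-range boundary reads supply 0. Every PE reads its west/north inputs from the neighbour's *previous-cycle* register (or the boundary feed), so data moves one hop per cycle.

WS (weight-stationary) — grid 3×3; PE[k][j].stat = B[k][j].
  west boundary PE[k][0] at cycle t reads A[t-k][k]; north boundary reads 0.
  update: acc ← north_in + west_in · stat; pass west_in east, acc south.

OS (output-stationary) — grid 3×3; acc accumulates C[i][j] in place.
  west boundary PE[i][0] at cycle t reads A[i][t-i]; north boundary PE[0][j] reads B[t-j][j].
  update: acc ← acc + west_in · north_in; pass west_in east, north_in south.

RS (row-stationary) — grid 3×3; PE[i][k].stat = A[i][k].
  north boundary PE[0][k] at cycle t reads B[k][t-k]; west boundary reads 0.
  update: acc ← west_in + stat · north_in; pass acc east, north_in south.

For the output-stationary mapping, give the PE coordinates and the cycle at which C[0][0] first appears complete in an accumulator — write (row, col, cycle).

OS: C[0][0] accumulates in PE[0][0]:
  cycle 0: PE[0][0] → acc 4, east 1, south 4
  cycle 1: PE[0][0] → acc 44, east 8, south 5
  cycle 2: PE[0][0] → acc 50, east 1, south 6

(row, col, cycle) = (0, 0, 2)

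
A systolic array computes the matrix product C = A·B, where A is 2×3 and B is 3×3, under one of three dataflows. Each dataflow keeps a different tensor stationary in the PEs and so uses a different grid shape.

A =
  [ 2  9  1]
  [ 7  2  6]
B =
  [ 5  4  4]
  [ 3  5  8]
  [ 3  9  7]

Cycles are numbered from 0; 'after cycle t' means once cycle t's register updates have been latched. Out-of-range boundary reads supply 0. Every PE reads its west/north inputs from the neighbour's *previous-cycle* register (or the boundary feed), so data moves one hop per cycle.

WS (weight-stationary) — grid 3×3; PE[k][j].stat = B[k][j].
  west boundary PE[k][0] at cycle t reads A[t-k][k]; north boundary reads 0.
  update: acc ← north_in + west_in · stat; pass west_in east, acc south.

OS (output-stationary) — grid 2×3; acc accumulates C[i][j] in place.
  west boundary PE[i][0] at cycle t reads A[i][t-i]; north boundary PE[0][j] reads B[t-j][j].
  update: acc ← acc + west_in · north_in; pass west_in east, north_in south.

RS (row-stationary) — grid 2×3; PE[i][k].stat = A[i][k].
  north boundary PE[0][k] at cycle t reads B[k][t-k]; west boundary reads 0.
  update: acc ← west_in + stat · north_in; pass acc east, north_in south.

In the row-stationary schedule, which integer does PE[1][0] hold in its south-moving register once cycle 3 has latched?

Tracing RS — 2×3 array, target PE[1][0]:
  step 0 · PE0,0: acc=10; fwd→10 fwd↓5
  step 0 · PE1,0: acc=0; fwd→0 fwd↓0
  step 1 · PE0,0: acc=8; fwd→8 fwd↓4
  step 1 · PE1,0: acc=35; fwd→35 fwd↓5
  step 2 · PE0,0: acc=8; fwd→8 fwd↓4
  step 2 · PE1,0: acc=28; fwd→28 fwd↓4
  step 3 · PE0,0: acc=0; fwd→0 fwd↓0
  step 3 · PE1,0: acc=28; fwd→28 fwd↓4

register = 4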